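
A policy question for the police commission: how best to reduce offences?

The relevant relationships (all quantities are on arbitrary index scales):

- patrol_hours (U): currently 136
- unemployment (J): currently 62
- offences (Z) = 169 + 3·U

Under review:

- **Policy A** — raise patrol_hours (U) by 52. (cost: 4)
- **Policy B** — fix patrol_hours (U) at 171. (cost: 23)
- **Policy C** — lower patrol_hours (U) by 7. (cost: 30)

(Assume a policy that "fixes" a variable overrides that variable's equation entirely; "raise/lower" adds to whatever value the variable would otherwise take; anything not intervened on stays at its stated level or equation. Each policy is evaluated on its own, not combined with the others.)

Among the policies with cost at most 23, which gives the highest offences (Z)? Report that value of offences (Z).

733

Policy A (U + 52):
  U = 136 + 52 = 188
  Z = 169 + 3·188 = 733
Policy B (U := 171):
  U = 171
  Z = 169 + 3·171 = 682
Comparing — Policy A: Z=733, Policy B: Z=682. Highest is 733 (Policy A).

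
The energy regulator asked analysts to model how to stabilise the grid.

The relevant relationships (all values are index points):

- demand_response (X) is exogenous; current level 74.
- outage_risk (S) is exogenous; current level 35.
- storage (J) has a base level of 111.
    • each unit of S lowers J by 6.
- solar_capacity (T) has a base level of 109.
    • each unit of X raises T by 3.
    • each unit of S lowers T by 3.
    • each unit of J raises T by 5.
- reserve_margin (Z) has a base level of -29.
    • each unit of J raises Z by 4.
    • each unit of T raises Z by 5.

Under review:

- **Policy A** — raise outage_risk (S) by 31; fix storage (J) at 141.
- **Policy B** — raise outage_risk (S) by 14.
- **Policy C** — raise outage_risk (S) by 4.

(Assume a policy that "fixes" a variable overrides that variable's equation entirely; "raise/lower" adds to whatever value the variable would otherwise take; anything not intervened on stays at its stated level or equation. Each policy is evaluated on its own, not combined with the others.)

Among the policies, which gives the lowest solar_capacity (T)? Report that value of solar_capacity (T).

Policy A (S + 31, J := 141):
  X = 74
  S = 35 + 31 = 66
  J = 141
  T = 109 + 3·74 − 3·66 + 5·141 = 838
Policy B (S + 14):
  X = 74
  S = 35 + 14 = 49
  J = 111 − 6·49 = -183
  T = 109 + 3·74 − 3·49 + 5·(-183) = -731
Policy C (S + 4):
  X = 74
  S = 35 + 4 = 39
  J = 111 − 6·39 = -123
  T = 109 + 3·74 − 3·39 + 5·(-123) = -401
Comparing — Policy A: T=838, Policy B: T=-731, Policy C: T=-401. Lowest is -731 (Policy B).

-731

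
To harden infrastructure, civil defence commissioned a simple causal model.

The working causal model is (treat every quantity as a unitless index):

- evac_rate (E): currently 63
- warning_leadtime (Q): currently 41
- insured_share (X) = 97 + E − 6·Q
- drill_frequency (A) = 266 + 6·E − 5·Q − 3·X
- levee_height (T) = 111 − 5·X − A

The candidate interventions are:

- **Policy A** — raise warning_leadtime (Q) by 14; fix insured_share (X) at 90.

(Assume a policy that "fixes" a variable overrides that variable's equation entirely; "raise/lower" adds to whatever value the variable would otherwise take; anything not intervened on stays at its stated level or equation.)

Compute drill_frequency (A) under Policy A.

Policy A (Q + 14, X := 90):
  E = 63
  Q = 41 + 14 = 55
  X = 90
  A = 266 + 6·63 − 5·55 − 3·90 = 99

99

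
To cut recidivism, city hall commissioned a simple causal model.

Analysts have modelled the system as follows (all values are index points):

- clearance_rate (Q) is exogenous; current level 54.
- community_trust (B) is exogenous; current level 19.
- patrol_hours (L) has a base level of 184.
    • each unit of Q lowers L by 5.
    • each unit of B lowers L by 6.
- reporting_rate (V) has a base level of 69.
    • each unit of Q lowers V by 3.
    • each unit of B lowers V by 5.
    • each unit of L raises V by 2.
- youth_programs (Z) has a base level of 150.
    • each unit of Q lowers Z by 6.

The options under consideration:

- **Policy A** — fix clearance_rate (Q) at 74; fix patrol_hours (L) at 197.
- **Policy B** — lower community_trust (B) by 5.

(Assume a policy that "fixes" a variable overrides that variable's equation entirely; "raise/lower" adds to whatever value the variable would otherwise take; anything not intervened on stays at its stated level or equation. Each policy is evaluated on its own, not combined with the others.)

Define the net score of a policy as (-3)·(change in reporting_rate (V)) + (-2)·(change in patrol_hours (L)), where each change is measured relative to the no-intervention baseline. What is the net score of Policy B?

Baseline:
  Q = 54
  B = 19
  L = 184 − 5·54 − 6·19 = -200
  V = 69 − 3·54 − 5·19 + 2·(-200) = -588
Policy B (B − 5):
  Q = 54
  B = 19 − 5 = 14
  L = 184 − 5·54 − 6·14 = -170
  V = 69 − 3·54 − 5·14 + 2·(-170) = -503
ΔV = -503 − (-588) = 85; ΔL = -170 − (-200) = 30
Score = (-3)·85 + (-2)·30 = -315

-315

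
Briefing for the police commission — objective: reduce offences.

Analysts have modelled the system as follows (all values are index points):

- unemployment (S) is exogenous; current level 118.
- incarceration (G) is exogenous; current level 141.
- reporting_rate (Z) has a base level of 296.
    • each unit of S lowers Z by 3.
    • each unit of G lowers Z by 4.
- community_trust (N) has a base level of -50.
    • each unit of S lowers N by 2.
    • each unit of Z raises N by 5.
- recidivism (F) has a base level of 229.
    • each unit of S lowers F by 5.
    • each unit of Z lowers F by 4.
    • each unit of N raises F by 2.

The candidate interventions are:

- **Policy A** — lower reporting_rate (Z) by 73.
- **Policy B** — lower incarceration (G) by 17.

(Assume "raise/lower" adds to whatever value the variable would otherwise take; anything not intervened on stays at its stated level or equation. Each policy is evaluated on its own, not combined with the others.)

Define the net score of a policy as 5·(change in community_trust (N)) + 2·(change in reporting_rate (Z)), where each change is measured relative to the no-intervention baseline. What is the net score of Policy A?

Baseline:
  S = 118
  G = 141
  Z = 296 − 3·118 − 4·141 = -622
  N = -50 − 2·118 + 5·(-622) = -3396
Policy A (Z − 73):
  S = 118
  G = 141
  Z = 296 − 3·118 − 4·141 (−73 from intervention) = -695
  N = -50 − 2·118 + 5·(-695) = -3761
ΔN = -3761 − (-3396) = -365; ΔZ = -695 − (-622) = -73
Score = 5·(-365) + 2·(-73) = -1971

-1971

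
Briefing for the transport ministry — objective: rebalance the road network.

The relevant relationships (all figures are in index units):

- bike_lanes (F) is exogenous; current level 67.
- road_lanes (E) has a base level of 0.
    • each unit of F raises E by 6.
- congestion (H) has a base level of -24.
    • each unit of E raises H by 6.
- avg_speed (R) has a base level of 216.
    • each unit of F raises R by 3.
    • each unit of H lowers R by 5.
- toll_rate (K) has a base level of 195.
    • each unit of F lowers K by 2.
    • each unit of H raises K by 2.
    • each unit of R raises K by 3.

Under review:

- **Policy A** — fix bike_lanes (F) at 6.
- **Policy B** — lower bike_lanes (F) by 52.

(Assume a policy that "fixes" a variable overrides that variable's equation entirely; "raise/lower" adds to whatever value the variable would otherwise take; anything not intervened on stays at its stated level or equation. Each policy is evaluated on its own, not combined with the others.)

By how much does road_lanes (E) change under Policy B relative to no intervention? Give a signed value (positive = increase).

Baseline:
  F = 67
  E = 0 + 6·67 = 402
Policy B (F − 52):
  F = 67 − 52 = 15
  E = 0 + 6·15 = 90
Change in E: 90 − 402 = -312

-312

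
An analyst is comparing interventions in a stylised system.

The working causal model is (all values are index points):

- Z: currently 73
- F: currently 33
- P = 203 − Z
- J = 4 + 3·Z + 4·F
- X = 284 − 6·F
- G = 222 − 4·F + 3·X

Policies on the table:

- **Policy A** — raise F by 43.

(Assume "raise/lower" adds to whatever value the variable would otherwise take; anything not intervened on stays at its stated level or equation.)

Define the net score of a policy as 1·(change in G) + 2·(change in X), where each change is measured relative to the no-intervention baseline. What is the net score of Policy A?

Baseline:
  F = 33
  X = 284 − 6·33 = 86
  G = 222 − 4·33 + 3·86 = 348
Policy A (F + 43):
  F = 33 + 43 = 76
  X = 284 − 6·76 = -172
  G = 222 − 4·76 + 3·(-172) = -598
ΔG = -598 − 348 = -946; ΔX = -172 − 86 = -258
Score = 1·(-946) + 2·(-258) = -1462

-1462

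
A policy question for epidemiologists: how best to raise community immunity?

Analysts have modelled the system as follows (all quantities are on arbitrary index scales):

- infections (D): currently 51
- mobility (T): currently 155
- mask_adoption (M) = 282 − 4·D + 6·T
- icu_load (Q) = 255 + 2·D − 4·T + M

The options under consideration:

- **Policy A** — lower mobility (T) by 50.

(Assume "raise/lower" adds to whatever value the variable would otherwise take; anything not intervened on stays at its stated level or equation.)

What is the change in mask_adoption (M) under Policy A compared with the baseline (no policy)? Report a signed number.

-300

Baseline:
  D = 51
  T = 155
  M = 282 − 4·51 + 6·155 = 1008
Policy A (T − 50):
  D = 51
  T = 155 − 50 = 105
  M = 282 − 4·51 + 6·105 = 708
Change in M: 708 − 1008 = -300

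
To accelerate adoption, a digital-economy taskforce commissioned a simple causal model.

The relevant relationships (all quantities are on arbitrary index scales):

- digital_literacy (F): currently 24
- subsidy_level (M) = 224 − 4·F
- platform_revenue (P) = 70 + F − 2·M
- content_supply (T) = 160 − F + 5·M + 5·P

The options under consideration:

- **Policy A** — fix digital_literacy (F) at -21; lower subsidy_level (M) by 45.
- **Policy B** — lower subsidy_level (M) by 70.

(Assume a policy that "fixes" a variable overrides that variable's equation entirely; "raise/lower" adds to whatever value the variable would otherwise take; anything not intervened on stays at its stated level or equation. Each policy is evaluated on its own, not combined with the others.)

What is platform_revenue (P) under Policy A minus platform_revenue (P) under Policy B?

Policy A (F := -21, M − 45):
  F = -21
  M = 224 − 4·(-21) (−45 from intervention) = 263
  P = 70 + (-21) − 2·263 = -477
Policy B (M − 70):
  F = 24
  M = 224 − 4·24 (−70 from intervention) = 58
  P = 70 + 24 − 2·58 = -22
P: -477 − (-22) = -455

-455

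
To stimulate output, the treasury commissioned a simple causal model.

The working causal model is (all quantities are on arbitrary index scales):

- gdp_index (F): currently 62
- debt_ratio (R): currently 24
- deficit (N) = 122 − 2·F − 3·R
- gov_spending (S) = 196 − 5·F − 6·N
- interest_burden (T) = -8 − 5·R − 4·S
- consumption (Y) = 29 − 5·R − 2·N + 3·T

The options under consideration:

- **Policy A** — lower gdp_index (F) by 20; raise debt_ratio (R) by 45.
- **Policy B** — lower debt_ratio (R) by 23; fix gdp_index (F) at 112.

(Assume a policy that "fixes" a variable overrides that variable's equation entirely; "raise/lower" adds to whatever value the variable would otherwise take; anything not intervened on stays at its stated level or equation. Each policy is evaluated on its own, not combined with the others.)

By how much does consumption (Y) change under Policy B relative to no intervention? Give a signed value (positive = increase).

1290

Baseline:
  F = 62
  R = 24
  N = 122 − 2·62 − 3·24 = -74
  S = 196 − 5·62 − 6·(-74) = 330
  T = -8 − 5·24 − 4·330 = -1448
  Y = 29 − 5·24 − 2·(-74) + 3·(-1448) = -4287
Policy B (R − 23, F := 112):
  F = 112
  R = 24 − 23 = 1
  N = 122 − 2·112 − 3·1 = -105
  S = 196 − 5·112 − 6·(-105) = 266
  T = -8 − 5·1 − 4·266 = -1077
  Y = 29 − 5·1 − 2·(-105) + 3·(-1077) = -2997
Change in Y: -2997 − (-4287) = 1290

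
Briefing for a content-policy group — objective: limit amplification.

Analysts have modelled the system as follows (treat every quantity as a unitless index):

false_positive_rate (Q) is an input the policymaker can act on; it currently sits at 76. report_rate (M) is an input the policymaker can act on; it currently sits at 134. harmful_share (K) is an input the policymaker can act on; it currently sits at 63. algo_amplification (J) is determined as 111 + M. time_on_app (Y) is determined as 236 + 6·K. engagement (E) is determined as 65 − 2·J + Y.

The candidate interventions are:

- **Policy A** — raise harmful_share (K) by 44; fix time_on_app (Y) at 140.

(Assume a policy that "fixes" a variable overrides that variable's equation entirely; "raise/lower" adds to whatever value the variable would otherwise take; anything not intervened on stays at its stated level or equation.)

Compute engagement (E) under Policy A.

Policy A (K + 44, Y := 140):
  M = 134
  K = 63 + 44 = 107
  J = 111 + 134 = 245
  Y = 140
  E = 65 − 2·245 + 140 = -285

-285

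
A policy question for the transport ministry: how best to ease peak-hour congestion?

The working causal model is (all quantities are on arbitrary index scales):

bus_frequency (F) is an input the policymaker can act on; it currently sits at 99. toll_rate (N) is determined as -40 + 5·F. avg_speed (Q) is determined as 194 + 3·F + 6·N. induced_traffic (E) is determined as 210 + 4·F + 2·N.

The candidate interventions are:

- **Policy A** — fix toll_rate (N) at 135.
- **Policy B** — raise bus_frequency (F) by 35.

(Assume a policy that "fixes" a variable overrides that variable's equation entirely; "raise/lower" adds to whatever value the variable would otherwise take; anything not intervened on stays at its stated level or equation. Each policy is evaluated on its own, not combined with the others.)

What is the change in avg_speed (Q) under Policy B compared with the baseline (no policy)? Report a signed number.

1155

Baseline:
  F = 99
  N = -40 + 5·99 = 455
  Q = 194 + 3·99 + 6·455 = 3221
Policy B (F + 35):
  F = 99 + 35 = 134
  N = -40 + 5·134 = 630
  Q = 194 + 3·134 + 6·630 = 4376
Change in Q: 4376 − 3221 = 1155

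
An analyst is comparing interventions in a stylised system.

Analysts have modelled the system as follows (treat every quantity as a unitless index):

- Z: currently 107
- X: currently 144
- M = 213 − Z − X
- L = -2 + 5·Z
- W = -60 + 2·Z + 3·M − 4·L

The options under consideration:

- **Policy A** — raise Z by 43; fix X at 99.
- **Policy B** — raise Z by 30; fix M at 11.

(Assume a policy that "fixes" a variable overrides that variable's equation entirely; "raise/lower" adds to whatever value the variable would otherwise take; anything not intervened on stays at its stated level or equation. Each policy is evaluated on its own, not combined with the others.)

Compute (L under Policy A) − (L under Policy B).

65

Policy A (Z + 43, X := 99):
  Z = 107 + 43 = 150
  L = -2 + 5·150 = 748
Policy B (Z + 30, M := 11):
  Z = 107 + 30 = 137
  L = -2 + 5·137 = 683
L: 748 − 683 = 65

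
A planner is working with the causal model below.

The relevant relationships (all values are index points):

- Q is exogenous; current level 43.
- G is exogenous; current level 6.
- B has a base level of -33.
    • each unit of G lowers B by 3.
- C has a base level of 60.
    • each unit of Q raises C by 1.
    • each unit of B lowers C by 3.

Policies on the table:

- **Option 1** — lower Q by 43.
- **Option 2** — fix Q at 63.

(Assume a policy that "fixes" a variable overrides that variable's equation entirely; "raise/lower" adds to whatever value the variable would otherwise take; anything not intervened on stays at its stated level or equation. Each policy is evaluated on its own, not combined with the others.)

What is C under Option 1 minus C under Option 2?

-63

Option 1 (Q − 43):
  Q = 43 − 43 = 0
  G = 6
  B = -33 − 3·6 = -51
  C = 60 + 0 − 3·(-51) = 213
Option 2 (Q := 63):
  Q = 63
  G = 6
  B = -33 − 3·6 = -51
  C = 60 + 63 − 3·(-51) = 276
C: 213 − 276 = -63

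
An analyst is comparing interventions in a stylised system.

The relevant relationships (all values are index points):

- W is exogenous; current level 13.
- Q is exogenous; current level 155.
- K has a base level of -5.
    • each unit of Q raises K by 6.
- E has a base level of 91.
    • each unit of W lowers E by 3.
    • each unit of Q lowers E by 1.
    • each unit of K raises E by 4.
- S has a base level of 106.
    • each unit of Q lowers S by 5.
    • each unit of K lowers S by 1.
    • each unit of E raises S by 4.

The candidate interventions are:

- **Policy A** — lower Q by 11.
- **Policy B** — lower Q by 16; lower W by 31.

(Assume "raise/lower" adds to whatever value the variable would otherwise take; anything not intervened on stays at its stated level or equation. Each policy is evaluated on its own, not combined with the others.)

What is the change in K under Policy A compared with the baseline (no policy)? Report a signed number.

-66

Baseline:
  Q = 155
  K = -5 + 6·155 = 925
Policy A (Q − 11):
  Q = 155 − 11 = 144
  K = -5 + 6·144 = 859
Change in K: 859 − 925 = -66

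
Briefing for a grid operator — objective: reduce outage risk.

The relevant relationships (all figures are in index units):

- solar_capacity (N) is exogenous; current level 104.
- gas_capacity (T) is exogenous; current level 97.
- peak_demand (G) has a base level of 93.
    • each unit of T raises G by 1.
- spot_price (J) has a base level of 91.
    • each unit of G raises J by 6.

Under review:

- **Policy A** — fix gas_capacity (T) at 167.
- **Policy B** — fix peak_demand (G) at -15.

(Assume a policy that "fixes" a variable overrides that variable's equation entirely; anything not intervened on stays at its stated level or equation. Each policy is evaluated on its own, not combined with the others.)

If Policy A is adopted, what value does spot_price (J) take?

Policy A (T := 167):
  T = 167
  G = 93 + 167 = 260
  J = 91 + 6·260 = 1651

1651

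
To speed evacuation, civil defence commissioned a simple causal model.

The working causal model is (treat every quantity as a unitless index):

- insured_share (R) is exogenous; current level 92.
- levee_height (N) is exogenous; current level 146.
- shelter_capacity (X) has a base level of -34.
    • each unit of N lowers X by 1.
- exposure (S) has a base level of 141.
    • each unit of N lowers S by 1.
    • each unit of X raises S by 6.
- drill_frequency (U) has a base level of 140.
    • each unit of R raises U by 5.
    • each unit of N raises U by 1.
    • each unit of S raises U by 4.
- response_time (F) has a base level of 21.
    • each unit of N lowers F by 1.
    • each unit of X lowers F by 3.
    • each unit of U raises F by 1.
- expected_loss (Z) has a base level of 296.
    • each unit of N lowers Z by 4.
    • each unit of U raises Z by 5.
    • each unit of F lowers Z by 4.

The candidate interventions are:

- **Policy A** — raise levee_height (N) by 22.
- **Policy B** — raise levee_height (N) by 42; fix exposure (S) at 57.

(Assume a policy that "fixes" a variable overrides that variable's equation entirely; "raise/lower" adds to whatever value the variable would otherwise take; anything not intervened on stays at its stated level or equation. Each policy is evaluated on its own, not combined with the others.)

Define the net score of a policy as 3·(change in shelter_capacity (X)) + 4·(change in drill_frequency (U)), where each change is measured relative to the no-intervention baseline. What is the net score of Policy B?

18314

Baseline:
  R = 92
  N = 146
  X = -34 − 146 = -180
  S = 141 − 146 + 6·(-180) = -1085
  U = 140 + 5·92 + 146 + 4·(-1085) = -3594
Policy B (N + 42, S := 57):
  R = 92
  N = 146 + 42 = 188
  X = -34 − 188 = -222
  S = 57
  U = 140 + 5·92 + 188 + 4·57 = 1016
ΔX = -222 − (-180) = -42; ΔU = 1016 − (-3594) = 4610
Score = 3·(-42) + 4·4610 = 18314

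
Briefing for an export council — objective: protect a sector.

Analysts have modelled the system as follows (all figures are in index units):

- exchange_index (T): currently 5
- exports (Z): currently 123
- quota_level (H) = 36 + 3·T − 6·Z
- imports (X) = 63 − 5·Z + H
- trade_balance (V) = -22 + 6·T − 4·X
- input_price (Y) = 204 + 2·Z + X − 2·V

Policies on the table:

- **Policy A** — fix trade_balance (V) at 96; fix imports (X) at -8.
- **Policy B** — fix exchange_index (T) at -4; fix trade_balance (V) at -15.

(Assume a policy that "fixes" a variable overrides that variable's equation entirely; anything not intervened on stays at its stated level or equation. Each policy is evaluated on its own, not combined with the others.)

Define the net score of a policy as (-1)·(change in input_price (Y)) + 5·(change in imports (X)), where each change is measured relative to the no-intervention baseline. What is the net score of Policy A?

Baseline:
  T = 5
  Z = 123
  H = 36 + 3·5 − 6·123 = -687
  X = 63 − 5·123 + (-687) = -1239
  V = -22 + 6·5 − 4·(-1239) = 4964
  Y = 204 + 2·123 + (-1239) − 2·4964 = -10717
Policy A (V := 96, X := -8):
  T = 5
  Z = 123
  H = 36 + 3·5 − 6·123 = -687
  X = -8
  V = 96
  Y = 204 + 2·123 + (-8) − 2·96 = 250
ΔY = 250 − (-10717) = 10967; ΔX = -8 − (-1239) = 1231
Score = (-1)·10967 + 5·1231 = -4812

-4812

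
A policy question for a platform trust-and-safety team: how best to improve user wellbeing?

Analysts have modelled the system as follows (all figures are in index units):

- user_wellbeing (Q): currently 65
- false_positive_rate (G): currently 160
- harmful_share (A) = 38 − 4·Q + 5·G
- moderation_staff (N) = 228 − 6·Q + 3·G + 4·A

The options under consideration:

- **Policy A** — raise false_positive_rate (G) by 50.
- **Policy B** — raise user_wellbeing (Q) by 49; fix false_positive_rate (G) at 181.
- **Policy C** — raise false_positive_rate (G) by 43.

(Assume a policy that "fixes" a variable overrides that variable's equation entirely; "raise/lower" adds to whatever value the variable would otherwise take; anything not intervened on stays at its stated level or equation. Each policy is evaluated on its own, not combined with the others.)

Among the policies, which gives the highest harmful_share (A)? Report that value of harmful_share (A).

Policy A (G + 50):
  Q = 65
  G = 160 + 50 = 210
  A = 38 − 4·65 + 5·210 = 828
Policy B (Q + 49, G := 181):
  Q = 65 + 49 = 114
  G = 181
  A = 38 − 4·114 + 5·181 = 487
Policy C (G + 43):
  Q = 65
  G = 160 + 43 = 203
  A = 38 − 4·65 + 5·203 = 793
Comparing — Policy A: A=828, Policy B: A=487, Policy C: A=793. Highest is 828 (Policy A).

828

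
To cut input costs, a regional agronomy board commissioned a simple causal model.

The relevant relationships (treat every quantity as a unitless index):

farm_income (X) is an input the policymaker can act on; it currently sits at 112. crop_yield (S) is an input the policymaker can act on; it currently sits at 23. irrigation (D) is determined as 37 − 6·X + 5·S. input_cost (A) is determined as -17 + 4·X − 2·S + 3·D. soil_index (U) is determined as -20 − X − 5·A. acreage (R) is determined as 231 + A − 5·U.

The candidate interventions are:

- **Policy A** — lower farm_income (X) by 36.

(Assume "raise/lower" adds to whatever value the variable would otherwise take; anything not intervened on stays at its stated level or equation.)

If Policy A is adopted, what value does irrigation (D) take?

-304

Policy A (X − 36):
  X = 112 − 36 = 76
  S = 23
  D = 37 − 6·76 + 5·23 = -304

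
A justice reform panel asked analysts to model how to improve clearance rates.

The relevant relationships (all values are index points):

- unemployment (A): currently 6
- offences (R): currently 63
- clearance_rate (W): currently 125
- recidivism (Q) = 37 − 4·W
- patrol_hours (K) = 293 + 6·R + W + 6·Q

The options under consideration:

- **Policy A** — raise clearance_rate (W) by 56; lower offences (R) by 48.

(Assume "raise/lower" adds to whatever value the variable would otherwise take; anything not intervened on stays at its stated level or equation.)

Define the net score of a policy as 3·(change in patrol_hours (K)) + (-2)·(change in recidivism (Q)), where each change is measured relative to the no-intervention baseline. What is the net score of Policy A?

Baseline:
  R = 63
  W = 125
  Q = 37 − 4·125 = -463
  K = 293 + 6·63 + 125 + 6·(-463) = -1982
Policy A (W + 56, R − 48):
  R = 63 − 48 = 15
  W = 125 + 56 = 181
  Q = 37 − 4·181 = -687
  K = 293 + 6·15 + 181 + 6·(-687) = -3558
ΔK = -3558 − (-1982) = -1576; ΔQ = -687 − (-463) = -224
Score = 3·(-1576) + (-2)·(-224) = -4280

-4280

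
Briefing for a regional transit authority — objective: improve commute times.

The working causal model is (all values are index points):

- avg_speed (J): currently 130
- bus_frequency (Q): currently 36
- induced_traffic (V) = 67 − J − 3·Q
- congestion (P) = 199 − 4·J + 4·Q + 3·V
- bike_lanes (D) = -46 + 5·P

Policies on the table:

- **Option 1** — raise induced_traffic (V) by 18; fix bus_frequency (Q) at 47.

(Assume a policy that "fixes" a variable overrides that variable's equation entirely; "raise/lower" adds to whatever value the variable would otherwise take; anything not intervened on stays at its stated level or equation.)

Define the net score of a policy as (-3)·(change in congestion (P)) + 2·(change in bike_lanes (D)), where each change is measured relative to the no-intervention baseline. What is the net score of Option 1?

-7

Baseline:
  J = 130
  Q = 36
  V = 67 − 130 − 3·36 = -171
  P = 199 − 4·130 + 4·36 + 3·(-171) = -690
  D = -46 + 5·(-690) = -3496
Option 1 (V + 18, Q := 47):
  J = 130
  Q = 47
  V = 67 − 130 − 3·47 (+18 from intervention) = -186
  P = 199 − 4·130 + 4·47 + 3·(-186) = -691
  D = -46 + 5·(-691) = -3501
ΔP = -691 − (-690) = -1; ΔD = -3501 − (-3496) = -5
Score = (-3)·(-1) + 2·(-5) = -7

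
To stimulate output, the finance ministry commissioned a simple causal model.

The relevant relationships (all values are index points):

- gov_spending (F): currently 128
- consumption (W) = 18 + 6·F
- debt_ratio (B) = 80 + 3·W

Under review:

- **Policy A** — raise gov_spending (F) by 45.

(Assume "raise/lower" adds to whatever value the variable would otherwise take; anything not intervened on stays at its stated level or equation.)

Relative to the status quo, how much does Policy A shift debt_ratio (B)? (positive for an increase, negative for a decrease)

Baseline:
  F = 128
  W = 18 + 6·128 = 786
  B = 80 + 3·786 = 2438
Policy A (F + 45):
  F = 128 + 45 = 173
  W = 18 + 6·173 = 1056
  B = 80 + 3·1056 = 3248
Change in B: 3248 − 2438 = 810

810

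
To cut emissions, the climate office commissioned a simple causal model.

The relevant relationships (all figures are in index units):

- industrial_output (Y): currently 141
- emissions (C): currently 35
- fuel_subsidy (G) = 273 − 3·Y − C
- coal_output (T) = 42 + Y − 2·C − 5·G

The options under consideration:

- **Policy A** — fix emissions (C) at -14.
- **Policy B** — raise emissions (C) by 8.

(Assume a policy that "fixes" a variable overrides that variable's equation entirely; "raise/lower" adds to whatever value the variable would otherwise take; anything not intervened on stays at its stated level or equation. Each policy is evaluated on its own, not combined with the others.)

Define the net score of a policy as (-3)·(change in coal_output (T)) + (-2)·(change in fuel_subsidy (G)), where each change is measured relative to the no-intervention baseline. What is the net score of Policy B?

-56

Baseline:
  Y = 141
  C = 35
  G = 273 − 3·141 − 35 = -185
  T = 42 + 141 − 2·35 − 5·(-185) = 1038
Policy B (C + 8):
  Y = 141
  C = 35 + 8 = 43
  G = 273 − 3·141 − 43 = -193
  T = 42 + 141 − 2·43 − 5·(-193) = 1062
ΔT = 1062 − 1038 = 24; ΔG = -193 − (-185) = -8
Score = (-3)·24 + (-2)·(-8) = -56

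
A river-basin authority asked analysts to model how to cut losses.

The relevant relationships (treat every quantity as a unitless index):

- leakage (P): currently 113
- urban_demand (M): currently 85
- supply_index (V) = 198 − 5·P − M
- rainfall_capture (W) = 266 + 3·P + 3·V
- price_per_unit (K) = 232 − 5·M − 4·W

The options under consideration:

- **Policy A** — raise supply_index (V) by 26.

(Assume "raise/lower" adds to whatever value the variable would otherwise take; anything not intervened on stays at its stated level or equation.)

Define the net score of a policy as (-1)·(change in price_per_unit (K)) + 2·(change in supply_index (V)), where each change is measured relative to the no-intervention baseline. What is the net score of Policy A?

364

Baseline:
  P = 113
  M = 85
  V = 198 − 5·113 − 85 = -452
  W = 266 + 3·113 + 3·(-452) = -751
  K = 232 − 5·85 − 4·(-751) = 2811
Policy A (V + 26):
  P = 113
  M = 85
  V = 198 − 5·113 − 85 (+26 from intervention) = -426
  W = 266 + 3·113 + 3·(-426) = -673
  K = 232 − 5·85 − 4·(-673) = 2499
ΔK = 2499 − 2811 = -312; ΔV = -426 − (-452) = 26
Score = (-1)·(-312) + 2·26 = 364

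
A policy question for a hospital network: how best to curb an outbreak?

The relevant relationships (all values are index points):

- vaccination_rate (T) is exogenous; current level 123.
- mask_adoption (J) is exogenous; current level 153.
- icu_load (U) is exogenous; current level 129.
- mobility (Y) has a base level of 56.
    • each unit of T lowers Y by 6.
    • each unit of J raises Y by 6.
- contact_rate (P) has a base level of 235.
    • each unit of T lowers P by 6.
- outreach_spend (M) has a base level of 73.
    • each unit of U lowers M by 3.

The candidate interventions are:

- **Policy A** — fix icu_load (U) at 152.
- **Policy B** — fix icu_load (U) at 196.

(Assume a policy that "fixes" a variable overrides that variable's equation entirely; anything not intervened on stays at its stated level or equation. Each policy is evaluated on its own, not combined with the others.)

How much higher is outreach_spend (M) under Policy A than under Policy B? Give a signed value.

Policy A (U := 152):
  U = 152
  M = 73 − 3·152 = -383
Policy B (U := 196):
  U = 196
  M = 73 − 3·196 = -515
M: -383 − (-515) = 132

132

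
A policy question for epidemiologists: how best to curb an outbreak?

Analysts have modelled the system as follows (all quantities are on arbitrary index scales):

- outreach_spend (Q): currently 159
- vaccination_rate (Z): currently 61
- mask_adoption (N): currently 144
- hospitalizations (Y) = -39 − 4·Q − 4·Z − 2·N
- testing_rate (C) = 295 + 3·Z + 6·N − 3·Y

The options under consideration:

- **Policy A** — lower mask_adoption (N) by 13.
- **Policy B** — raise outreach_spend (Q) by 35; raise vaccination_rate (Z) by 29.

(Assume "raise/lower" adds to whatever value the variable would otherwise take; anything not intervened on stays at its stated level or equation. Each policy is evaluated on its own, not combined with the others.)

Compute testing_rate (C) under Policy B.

5818

Policy B (Q + 35, Z + 29):
  Q = 159 + 35 = 194
  Z = 61 + 29 = 90
  N = 144
  Y = -39 − 4·194 − 4·90 − 2·144 = -1463
  C = 295 + 3·90 + 6·144 − 3·(-1463) = 5818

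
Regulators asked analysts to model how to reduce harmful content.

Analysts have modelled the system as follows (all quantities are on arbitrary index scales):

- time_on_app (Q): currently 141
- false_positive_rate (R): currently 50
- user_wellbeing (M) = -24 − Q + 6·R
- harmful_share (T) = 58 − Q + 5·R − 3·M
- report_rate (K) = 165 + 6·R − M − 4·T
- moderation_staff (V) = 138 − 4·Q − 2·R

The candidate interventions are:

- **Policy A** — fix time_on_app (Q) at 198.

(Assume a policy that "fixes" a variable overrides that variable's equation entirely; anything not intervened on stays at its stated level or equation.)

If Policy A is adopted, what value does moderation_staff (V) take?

-754

Policy A (Q := 198):
  Q = 198
  R = 50
  V = 138 − 4·198 − 2·50 = -754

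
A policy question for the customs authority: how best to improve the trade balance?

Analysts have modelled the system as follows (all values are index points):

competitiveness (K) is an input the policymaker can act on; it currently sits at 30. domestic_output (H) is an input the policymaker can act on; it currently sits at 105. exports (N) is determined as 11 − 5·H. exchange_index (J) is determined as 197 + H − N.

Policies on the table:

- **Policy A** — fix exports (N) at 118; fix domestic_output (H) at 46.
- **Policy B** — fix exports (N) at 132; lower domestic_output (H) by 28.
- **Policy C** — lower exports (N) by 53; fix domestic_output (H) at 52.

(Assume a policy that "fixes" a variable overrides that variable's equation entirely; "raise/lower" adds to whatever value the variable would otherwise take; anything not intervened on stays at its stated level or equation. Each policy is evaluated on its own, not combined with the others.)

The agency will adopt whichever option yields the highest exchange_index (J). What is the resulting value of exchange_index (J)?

Policy A (N := 118, H := 46):
  H = 46
  N = 118
  J = 197 + 46 − 118 = 125
Policy B (N := 132, H − 28):
  H = 105 − 28 = 77
  N = 132
  J = 197 + 77 − 132 = 142
Policy C (N − 53, H := 52):
  H = 52
  N = 11 − 5·52 (−53 from intervention) = -302
  J = 197 + 52 − (-302) = 551
Comparing — Policy A: J=125, Policy B: J=142, Policy C: J=551. Highest is 551 (Policy C).

551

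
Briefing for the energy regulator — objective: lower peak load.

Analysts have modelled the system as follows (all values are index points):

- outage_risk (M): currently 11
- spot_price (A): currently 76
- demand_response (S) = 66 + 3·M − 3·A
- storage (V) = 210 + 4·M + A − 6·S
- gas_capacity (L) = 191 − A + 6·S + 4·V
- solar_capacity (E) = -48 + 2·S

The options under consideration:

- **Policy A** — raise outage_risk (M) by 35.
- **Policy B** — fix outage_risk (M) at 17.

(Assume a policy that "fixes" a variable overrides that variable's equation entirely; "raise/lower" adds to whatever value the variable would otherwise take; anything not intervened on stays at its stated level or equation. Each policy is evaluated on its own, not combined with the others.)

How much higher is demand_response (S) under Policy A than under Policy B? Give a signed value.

Policy A (M + 35):
  M = 11 + 35 = 46
  A = 76
  S = 66 + 3·46 − 3·76 = -24
Policy B (M := 17):
  M = 17
  A = 76
  S = 66 + 3·17 − 3·76 = -111
S: -24 − (-111) = 87

87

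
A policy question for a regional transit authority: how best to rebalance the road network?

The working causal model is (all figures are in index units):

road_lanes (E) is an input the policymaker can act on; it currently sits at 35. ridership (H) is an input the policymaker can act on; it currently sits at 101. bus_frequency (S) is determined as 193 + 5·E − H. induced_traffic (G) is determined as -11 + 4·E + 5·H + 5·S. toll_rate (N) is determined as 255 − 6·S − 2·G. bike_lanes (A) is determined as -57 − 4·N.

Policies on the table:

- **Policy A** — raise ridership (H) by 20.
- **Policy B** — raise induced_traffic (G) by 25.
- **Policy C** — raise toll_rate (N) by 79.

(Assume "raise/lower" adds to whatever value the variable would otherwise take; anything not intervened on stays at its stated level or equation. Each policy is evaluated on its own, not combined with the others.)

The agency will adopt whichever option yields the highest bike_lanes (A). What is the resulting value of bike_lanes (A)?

21283

Policy A (H + 20):
  E = 35
  H = 101 + 20 = 121
  S = 193 + 5·35 − 121 = 247
  G = -11 + 4·35 + 5·121 + 5·247 = 1969
  N = 255 − 6·247 − 2·1969 = -5165
  A = -57 − 4·(-5165) = 20603
Policy B (G + 25):
  E = 35
  H = 101
  S = 193 + 5·35 − 101 = 267
  G = -11 + 4·35 + 5·101 + 5·267 (+25 from intervention) = 1994
  N = 255 − 6·267 − 2·1994 = -5335
  A = -57 − 4·(-5335) = 21283
Policy C (N + 79):
  E = 35
  H = 101
  S = 193 + 5·35 − 101 = 267
  G = -11 + 4·35 + 5·101 + 5·267 = 1969
  N = 255 − 6·267 − 2·1969 (+79 from intervention) = -5206
  A = -57 − 4·(-5206) = 20767
Comparing — Policy A: A=20603, Policy B: A=21283, Policy C: A=20767. Highest is 21283 (Policy B).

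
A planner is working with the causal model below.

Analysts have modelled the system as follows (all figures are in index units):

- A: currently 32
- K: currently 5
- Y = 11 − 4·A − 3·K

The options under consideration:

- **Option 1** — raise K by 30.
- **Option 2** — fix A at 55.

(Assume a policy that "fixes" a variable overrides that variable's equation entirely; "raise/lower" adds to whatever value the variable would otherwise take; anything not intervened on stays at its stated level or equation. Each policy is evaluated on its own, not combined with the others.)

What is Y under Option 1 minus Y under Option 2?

2

Option 1 (K + 30):
  A = 32
  K = 5 + 30 = 35
  Y = 11 − 4·32 − 3·35 = -222
Option 2 (A := 55):
  A = 55
  K = 5
  Y = 11 − 4·55 − 3·5 = -224
Y: -222 − (-224) = 2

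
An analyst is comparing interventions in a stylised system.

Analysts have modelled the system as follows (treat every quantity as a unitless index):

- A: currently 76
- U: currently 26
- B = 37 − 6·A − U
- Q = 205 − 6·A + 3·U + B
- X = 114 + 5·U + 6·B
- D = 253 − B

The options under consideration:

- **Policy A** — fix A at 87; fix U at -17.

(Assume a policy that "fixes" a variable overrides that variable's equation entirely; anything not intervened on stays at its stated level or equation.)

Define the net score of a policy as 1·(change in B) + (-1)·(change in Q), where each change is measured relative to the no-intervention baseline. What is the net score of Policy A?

Baseline:
  A = 76
  U = 26
  B = 37 − 6·76 − 26 = -445
  Q = 205 − 6·76 + 3·26 + (-445) = -618
Policy A (A := 87, U := -17):
  A = 87
  U = -17
  B = 37 − 6·87 − (-17) = -468
  Q = 205 − 6·87 + 3·(-17) + (-468) = -836
ΔB = -468 − (-445) = -23; ΔQ = -836 − (-618) = -218
Score = 1·(-23) + (-1)·(-218) = 195

195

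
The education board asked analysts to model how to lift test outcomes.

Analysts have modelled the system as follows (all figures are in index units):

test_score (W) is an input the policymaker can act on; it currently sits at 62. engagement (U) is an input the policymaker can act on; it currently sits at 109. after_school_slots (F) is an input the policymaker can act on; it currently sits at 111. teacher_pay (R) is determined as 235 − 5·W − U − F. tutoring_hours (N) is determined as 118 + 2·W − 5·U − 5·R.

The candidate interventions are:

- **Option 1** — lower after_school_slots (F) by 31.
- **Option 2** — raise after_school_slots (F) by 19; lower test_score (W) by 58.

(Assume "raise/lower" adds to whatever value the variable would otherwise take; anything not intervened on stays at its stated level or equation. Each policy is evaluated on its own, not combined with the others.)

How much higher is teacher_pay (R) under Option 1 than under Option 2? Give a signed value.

-240

Option 1 (F − 31):
  W = 62
  U = 109
  F = 111 − 31 = 80
  R = 235 − 5·62 − 109 − 80 = -264
Option 2 (F + 19, W − 58):
  W = 62 − 58 = 4
  U = 109
  F = 111 + 19 = 130
  R = 235 − 5·4 − 109 − 130 = -24
R: -264 − (-24) = -240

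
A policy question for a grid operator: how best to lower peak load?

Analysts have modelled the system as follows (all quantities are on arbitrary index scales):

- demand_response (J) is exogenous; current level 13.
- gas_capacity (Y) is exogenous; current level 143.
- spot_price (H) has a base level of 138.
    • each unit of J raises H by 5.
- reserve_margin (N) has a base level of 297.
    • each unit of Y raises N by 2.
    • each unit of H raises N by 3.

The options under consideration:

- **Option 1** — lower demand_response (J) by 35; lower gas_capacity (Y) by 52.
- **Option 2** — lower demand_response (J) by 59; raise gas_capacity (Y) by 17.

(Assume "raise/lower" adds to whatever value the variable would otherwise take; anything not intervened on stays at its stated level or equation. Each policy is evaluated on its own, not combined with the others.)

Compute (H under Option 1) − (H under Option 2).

Option 1 (J − 35, Y − 52):
  J = 13 − 35 = -22
  H = 138 + 5·(-22) = 28
Option 2 (J − 59, Y + 17):
  J = 13 − 59 = -46
  H = 138 + 5·(-46) = -92
H: 28 − (-92) = 120

120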